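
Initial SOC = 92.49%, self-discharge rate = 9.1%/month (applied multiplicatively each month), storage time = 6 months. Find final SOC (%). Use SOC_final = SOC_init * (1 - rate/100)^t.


Monthly retention factor = 1 - 9.1/100 = 0.909
Over 6 months: factor^6 = 0.56414
SOC_final = 92.49 * 0.56414 = 52.18%

52.18%


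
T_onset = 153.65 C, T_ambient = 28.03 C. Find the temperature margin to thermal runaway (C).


Safety margin = 153.65 C - 28.03 C = 125.62 C

125.62 C


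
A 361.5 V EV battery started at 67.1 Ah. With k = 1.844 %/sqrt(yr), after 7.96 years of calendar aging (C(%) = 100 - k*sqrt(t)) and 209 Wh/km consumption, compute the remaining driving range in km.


Step 1: capacity retention = 100 - 1.844 * sqrt(7.96) = 100 - 1.844 * 2.8213 = 94.798%
Step 2: C_now = 67.1 * 94.798/100 = 63.609 Ah
Step 3: E_pack = V * C_now = 361.5 * 63.609 = 22995 Wh
Step 4: range = E_pack / consumption = 22995 / 209 = 110.0 km

110.0 km


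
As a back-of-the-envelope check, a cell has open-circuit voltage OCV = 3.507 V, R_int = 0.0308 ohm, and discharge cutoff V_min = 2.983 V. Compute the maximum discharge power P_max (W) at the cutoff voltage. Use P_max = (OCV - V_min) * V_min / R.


P_max = (OCV - V_min) * V_min / R = (3.507 - 2.983) * 2.983 / 0.0308 = 0.524 * 2.983 / 0.0308 = 50.75 W

50.75 W


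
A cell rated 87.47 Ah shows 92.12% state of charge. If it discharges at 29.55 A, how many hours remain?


Step 1: remaining = SOC/100 * C_total = 92.12/100 * 87.47 = 80.577 Ah
Step 2: t = remaining / I = 80.577 / 29.55 = 2.727 hr

2.727 hr


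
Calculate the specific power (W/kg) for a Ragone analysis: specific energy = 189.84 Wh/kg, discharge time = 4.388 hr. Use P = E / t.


P_specific = E / t = 189.84 / 4.388 = 43.26 W/kg

43.26 W/kg


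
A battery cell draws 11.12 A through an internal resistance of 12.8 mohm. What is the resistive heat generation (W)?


Convert: R = 12.8 mohm = 0.0128 ohm
Q = I^2 * R = 11.12^2 * 0.0128 = 1.583 W

1.583 W


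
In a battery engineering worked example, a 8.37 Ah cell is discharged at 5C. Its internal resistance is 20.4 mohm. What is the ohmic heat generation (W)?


Convert: R = 20.4 mohm = 0.0204 ohm
Step 1: I = C_rate * capacity = 5 * 8.37 = 41.85 A
Step 2: Q = I^2 * R = 41.85^2 * 0.0204 = 1751.4 * 0.0204 = 35.73 W

35.73 W


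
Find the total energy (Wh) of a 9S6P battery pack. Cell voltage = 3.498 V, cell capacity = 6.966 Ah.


V_pack = 9 * 3.498 = 31.482 V
C_pack = 6 * 6.966 = 41.796 Ah
E = V_pack * C_pack = 31.482 * 41.796 = 1316 Wh

1316 Wh


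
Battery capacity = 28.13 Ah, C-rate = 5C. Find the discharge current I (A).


At 5C: I = 5 * 28.13 Ah = 140.65 A

140.65 A


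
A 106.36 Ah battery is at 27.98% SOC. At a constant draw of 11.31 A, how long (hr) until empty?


Step 1: remaining = SOC/100 * C_total = 27.98/100 * 106.36 = 29.76 Ah
Step 2: t = remaining / I = 29.76 / 11.31 = 2.631 hr

2.631 hr


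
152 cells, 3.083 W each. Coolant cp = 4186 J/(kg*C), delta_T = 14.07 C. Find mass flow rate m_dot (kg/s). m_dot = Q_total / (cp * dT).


Step 1: Total heat Q = 152 * 3.083 W = 468.62 W
Step 2: denom = cp * dT = 4186 * 14.07 = 58897
Step 3: m_dot = 468.62 / 58897 = 0.007957 kg/s

0.007957 kg/s


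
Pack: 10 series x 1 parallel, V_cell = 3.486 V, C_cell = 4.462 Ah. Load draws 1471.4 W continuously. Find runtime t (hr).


Step 1: E_pack = Ns * V_cell * Np * C_cell = 10 * 3.486 * 1 * 4.462 = 155.55 Wh
Step 2: t = E_pack / P = 155.55 / 1471.4 = 0.1057 hr

0.1057 hr


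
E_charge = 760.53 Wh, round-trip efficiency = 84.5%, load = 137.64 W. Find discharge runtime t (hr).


Step 1: E_discharge = eta/100 * E_charge = 84.5/100 * 760.53 = 642.65 Wh
Step 2: t = E_discharge / P = 642.65 / 137.64 = 4.669 hr

4.669 hr


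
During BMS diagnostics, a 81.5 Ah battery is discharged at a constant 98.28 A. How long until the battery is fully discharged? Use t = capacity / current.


t = capacity / current = 81.5 / 98.28 = 0.8293 hr

0.8293 hr


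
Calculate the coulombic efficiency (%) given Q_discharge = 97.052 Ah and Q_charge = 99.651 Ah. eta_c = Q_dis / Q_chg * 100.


eta_c = Q_dis / Q_chg * 100 = 97.052 / 99.651 * 100 = 97.39%

97.39%


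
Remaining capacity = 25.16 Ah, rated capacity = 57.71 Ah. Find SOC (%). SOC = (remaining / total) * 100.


SOC = (remaining / total) * 100 = (25.16 / 57.71) * 100 = 43.60%

43.60%


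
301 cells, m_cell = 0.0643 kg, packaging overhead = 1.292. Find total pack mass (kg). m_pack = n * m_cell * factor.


Cell mass sum = 301 * 0.0643 = 19.354 kg
With overhead 1.292: m_pack = 19.354 * 1.292 = 25.01 kg

25.01 kg


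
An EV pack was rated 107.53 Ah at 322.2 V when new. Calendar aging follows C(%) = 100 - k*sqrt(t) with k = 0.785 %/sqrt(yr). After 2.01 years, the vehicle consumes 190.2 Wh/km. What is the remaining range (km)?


Step 1: capacity retention = 100 - 0.785 * sqrt(2.01) = 100 - 0.785 * 1.4177 = 98.887%
Step 2: C_now = 107.53 * 98.887/100 = 106.33 Ah
Step 3: E_pack = V * C_now = 322.2 * 106.33 = 34260 Wh
Step 4: range = E_pack / consumption = 34260 / 190.2 = 180.1 km

180.1 km


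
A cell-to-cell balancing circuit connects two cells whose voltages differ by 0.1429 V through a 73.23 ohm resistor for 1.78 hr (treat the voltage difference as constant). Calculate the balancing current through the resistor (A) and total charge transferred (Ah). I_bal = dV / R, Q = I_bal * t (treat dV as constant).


I_bal = dV / R = 0.1429 / 73.23 = 0.0019514 A
Q = I_bal * t = 0.0019514 * 1.78 = 0.003473 Ah

I=0.0019514 A, Q=0.003473 Ah


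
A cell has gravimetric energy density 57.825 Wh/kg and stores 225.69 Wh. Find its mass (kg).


m = E / ED = 225.69 / 57.825 = 3.903 kg

3.903 kg


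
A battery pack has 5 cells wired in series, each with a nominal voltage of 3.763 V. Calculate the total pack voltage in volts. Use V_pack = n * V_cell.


V_pack = n * V_cell = 5 * 3.763 = 18.815 V

18.815 V


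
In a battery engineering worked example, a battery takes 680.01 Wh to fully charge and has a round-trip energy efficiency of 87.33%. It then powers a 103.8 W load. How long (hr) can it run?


Step 1: E_discharge = eta/100 * E_charge = 87.33/100 * 680.01 = 593.85 Wh
Step 2: t = E_discharge / P = 593.85 / 103.8 = 5.721 hr

5.721 hr


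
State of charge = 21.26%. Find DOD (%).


Complement of SOC: DOD = 100% - 21.26% = 78.74%

78.74%


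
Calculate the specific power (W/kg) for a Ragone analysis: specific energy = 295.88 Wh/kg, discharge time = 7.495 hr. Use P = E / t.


P_specific = E / t = 295.88 / 7.495 = 39.48 W/kg

39.48 W/kg


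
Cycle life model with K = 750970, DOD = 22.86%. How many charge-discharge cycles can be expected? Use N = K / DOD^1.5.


DOD^1.5 = 109.3
N = K / DOD^1.5 = 750970 / 109.3 = 6871

6871 cycles


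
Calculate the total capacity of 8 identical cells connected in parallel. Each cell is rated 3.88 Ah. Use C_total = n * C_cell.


Parallel capacities add: 8 * 3.88 Ah = 31.04 Ah

31.04 Ah


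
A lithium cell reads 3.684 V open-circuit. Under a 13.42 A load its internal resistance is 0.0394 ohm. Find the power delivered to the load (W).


Step 1: V_terminal = OCV - I*R = 3.684 - 13.42 * 0.0394 = 3.1553 V
Step 2: P_out = V_terminal * I = 3.1553 * 13.42 = 42.34 W

42.34 W


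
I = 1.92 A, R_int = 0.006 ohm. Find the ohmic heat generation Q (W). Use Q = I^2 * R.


Q = I^2 * R = 1.92^2 * 0.006 = 0.02212 W

0.02212 W


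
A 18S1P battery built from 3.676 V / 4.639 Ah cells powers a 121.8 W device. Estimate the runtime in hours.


Step 1: E_pack = Ns * V_cell * Np * C_cell = 18 * 3.676 * 1 * 4.639 = 306.95 Wh
Step 2: t = E_pack / P = 306.95 / 121.8 = 2.520 hr

2.520 hr


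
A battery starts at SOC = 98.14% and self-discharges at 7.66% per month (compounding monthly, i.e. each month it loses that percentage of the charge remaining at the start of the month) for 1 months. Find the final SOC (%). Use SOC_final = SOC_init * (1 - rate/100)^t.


decay = (1 - 7.66/100)^1 = 0.9234
SOC_final = 98.14 * 0.9234 = 90.62%

90.62%


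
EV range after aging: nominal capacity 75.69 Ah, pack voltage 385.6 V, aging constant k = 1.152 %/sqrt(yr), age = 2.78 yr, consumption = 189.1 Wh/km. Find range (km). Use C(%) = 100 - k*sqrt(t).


Step 1: capacity retention = 100 - 1.152 * sqrt(2.78) = 100 - 1.152 * 1.6673 = 98.079%
Step 2: C_now = 75.69 * 98.079/100 = 74.236 Ah
Step 3: E_pack = V * C_now = 385.6 * 74.236 = 28625 Wh
Step 4: range = E_pack / consumption = 28625 / 189.1 = 151.4 km

151.4 km


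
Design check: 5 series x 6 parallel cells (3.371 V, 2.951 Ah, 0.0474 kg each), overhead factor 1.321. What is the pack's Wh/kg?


Step 1: V_pack = 5 * 3.371 = 16.855 V
Step 2: C_pack = 6 * 2.951 = 17.706 Ah
Step 3: E_pack = V_pack * C_pack = 16.855 * 17.706 = 298.43 Wh
Step 4: m_pack = 5 * 6 * 0.0474 * 1.321 = 1.8785 kg
Step 5: ED = E_pack / m_pack = 298.43 / 1.8785 = 158.9 Wh/kg

158.9 Wh/kg


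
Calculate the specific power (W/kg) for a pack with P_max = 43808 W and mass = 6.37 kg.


SP = P / m = 43808 / 6.37 = 6877 W/kg

6877 W/kg


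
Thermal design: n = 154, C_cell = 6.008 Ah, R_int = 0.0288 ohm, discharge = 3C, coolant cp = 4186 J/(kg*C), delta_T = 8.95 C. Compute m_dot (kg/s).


Step 1: I = 3 * 6.008 = 18.024 A
Step 2: Q_cell = I^2 * R = 18.024^2 * 0.0288 = 9.3561 W
Step 3: Q_total = 154 * 9.3561 = 1440.8 W
Step 4: m_dot = Q_total / (cp * dT) = 1440.8 / (4186 * 8.95) = 0.03846 kg/s

0.03846 kg/s


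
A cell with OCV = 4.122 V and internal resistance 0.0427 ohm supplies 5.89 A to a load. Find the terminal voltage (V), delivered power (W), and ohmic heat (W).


Step 1: V_terminal = OCV - I*R = 4.122 - 5.89 * 0.0427 = 3.8705 V
Step 2: P_out = V_terminal * I = 3.8705 * 5.89 = 22.80 W
Step 3: Q = I^2 * R = 5.89^2 * 0.0427 = 1.481 W

V=3.8705 V, P=22.80 W, Q=1.481 W


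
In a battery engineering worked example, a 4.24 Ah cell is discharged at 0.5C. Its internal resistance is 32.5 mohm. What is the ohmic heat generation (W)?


Convert: R = 32.5 mohm = 0.0325 ohm
Step 1: I = C_rate * capacity = 0.5 * 4.24 = 2.12 A
Step 2: Q = I^2 * R = 2.12^2 * 0.0325 = 4.4944 * 0.0325 = 0.1461 W

0.1461 W


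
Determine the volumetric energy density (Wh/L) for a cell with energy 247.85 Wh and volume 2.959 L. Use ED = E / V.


ED = E / V = 247.85 / 2.959 = 83.76 Wh/L

83.76 Wh/L


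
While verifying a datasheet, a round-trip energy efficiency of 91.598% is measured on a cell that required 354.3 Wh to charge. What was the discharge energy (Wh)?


E_dis = eta/100 * E_chg = 91.598/100 * 354.3 = 324.5 Wh

324.5 Wh


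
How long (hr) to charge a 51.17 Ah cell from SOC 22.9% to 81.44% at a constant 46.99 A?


Step 1: dSOC = 81.44% - 22.9% = 58.54%
Step 2: delta_Ah = 51.17 * 58.54 / 100 = 29.955 Ah
Step 3: t = 29.955 / 46.99 = 0.6375 hr

0.6375 hr


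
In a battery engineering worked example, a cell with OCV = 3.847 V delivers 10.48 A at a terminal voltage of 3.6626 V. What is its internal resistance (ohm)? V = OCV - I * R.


R = (OCV - V) / I = (3.847 - 3.6626) / 10.48 = 0.01760 ohm

0.01760 ohm


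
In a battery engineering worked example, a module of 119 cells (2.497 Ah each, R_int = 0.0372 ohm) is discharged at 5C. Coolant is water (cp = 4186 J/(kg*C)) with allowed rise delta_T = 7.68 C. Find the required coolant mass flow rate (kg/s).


Step 1: I = 5 * 2.497 = 12.485 A
Step 2: Q_cell = I^2 * R = 12.485^2 * 0.0372 = 5.7986 W
Step 3: Q_total = 119 * 5.7986 = 690.03 W
Step 4: m_dot = Q_total / (cp * dT) = 690.03 / (4186 * 7.68) = 0.02146 kg/s

0.02146 kg/s


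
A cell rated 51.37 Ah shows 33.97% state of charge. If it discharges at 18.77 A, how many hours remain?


Step 1: remaining = SOC/100 * C_total = 33.97/100 * 51.37 = 17.45 Ah
Step 2: t = remaining / I = 17.45 / 18.77 = 0.9297 hr

0.9297 hr


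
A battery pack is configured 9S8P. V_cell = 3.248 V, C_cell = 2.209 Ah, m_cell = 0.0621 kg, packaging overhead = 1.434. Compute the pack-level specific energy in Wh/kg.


Step 1: V_pack = 9 * 3.248 = 29.232 V
Step 2: C_pack = 8 * 2.209 = 17.672 Ah
Step 3: E_pack = V_pack * C_pack = 29.232 * 17.672 = 516.59 Wh
Step 4: m_pack = 9 * 8 * 0.0621 * 1.434 = 6.4117 kg
Step 5: ED = E_pack / m_pack = 516.59 / 6.4117 = 80.57 Wh/kg

80.57 Wh/kg


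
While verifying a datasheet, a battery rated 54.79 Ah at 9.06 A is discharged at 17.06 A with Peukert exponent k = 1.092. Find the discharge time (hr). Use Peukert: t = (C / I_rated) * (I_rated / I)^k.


Step 1: t_rated = C / I_rated = 54.79 / 9.06 = 6.0475 hr
Step 2: ratio = 9.06 / 17.06 = 0.53107
Step 3: ratio^k = 0.53107^1.092 = 0.50103
Step 4: t = t_rated * ratio^k = 6.0475 * 0.50103 = 3.030 hr

3.030 hr


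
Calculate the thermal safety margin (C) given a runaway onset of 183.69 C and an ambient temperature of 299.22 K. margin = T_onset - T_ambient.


Convert: T_ambient = 299.22 K = 26.07 C
margin = 183.69 - 26.07 = 157.62 C

157.62 C


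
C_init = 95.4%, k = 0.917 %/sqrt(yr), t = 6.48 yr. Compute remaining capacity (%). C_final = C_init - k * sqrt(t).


sqrt(t) = sqrt(6.48) = 2.5456
C_final = 95.4 - 0.917 * 2.5456 = 93.07%

93.07%


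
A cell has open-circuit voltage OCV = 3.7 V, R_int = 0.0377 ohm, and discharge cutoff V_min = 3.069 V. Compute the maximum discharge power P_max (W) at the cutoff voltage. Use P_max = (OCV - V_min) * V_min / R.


P_max = (OCV - V_min) * V_min / R = (3.7 - 3.069) * 3.069 / 0.0377 = 0.631 * 3.069 / 0.0377 = 51.37 W

51.37 W


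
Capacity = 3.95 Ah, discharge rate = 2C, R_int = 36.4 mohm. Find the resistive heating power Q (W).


Convert: R = 36.4 mohm = 0.0364 ohm
Step 1: I = C_rate * capacity = 2 * 3.95 = 7.9 A
Step 2: Q = I^2 * R = 7.9^2 * 0.0364 = 62.41 * 0.0364 = 2.272 W

2.272 W


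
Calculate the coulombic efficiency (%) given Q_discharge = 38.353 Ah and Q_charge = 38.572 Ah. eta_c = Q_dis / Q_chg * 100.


eta_c = Q_dis / Q_chg * 100 = 38.353 / 38.572 * 100 = 99.43%

99.43%


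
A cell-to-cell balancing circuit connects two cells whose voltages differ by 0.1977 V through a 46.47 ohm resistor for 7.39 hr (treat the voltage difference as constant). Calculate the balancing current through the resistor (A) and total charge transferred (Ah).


I_bal = dV / R = 0.1977 / 46.47 = 0.0042544 A
Q = I_bal * t = 0.0042544 * 7.39 = 0.03144 Ah

I=0.0042544 A, Q=0.03144 Ah


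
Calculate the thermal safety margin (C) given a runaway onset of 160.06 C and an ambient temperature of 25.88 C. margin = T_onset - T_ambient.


margin = T_onset - T_ambient = 160.06 - 25.88 = 134.18 C

134.18 C


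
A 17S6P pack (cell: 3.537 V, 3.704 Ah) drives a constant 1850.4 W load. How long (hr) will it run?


Step 1: E_pack = Ns * V_cell * Np * C_cell = 17 * 3.537 * 6 * 3.704 = 1336.3 Wh
Step 2: t = E_pack / P = 1336.3 / 1850.4 = 0.7222 hr

0.7222 hr


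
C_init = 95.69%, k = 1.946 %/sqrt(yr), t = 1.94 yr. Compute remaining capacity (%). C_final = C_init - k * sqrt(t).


sqrt(t) = sqrt(1.94) = 1.3928
C_final = 95.69 - 1.946 * 1.3928 = 92.98%

92.98%


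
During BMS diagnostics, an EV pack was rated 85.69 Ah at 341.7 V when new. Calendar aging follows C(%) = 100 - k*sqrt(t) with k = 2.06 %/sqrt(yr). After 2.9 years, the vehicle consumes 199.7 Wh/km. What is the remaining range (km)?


Step 1: capacity retention = 100 - 2.06 * sqrt(2.9) = 100 - 2.06 * 1.7029 = 96.492%
Step 2: C_now = 85.69 * 96.492/100 = 82.684 Ah
Step 3: E_pack = V * C_now = 341.7 * 82.684 = 28253 Wh
Step 4: range = E_pack / consumption = 28253 / 199.7 = 141.5 km

141.5 km


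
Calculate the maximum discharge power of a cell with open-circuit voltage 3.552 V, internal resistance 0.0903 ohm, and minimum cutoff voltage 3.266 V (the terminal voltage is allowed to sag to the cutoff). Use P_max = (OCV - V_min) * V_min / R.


P_max = (OCV - V_min) * V_min / R = (3.552 - 3.266) * 3.266 / 0.0903 = 0.286 * 3.266 / 0.0903 = 10.34 W

10.34 W


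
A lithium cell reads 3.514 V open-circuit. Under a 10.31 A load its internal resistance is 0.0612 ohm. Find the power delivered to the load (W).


Step 1: V_terminal = OCV - I*R = 3.514 - 10.31 * 0.0612 = 2.883 V
Step 2: P_out = V_terminal * I = 2.883 * 10.31 = 29.72 W

29.72 W


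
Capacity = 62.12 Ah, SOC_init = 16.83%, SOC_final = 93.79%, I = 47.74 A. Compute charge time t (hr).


delta_Ah = 62.12 * (93.79 - 16.83) / 100 = 47.808 Ah
t = delta_Ah / I = 47.808 / 47.74 = 1.001 hr

1.001 hr


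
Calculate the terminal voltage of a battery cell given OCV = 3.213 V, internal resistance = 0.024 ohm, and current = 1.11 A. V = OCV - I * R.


V = OCV - I*R = 3.213 - 1.11 * 0.024 = 3.186 V

3.186 V


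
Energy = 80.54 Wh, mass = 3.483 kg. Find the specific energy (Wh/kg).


Specific energy = 80.54 Wh / 3.483 kg = 23.12 Wh/kg

23.12 Wh/kg


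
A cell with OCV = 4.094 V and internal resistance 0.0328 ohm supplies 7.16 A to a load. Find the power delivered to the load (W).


Step 1: V_terminal = OCV - I*R = 4.094 - 7.16 * 0.0328 = 3.8592 V
Step 2: P_out = V_terminal * I = 3.8592 * 7.16 = 27.63 W

27.63 W


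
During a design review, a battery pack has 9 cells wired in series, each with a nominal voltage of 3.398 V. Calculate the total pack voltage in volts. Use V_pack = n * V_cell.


With 9 cells in series at 3.398 V each, V_pack = 30.582 V

30.582 V


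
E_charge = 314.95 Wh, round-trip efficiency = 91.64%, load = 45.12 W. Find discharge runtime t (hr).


Step 1: E_discharge = eta/100 * E_charge = 91.64/100 * 314.95 = 288.62 Wh
Step 2: t = E_discharge / P = 288.62 / 45.12 = 6.397 hr

6.397 hr


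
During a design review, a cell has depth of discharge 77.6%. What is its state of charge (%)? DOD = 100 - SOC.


SOC = 100 - DOD = 100 - 77.6 = 22.4%

22.4%


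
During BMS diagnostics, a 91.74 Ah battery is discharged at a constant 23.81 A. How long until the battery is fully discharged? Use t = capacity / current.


t = capacity / current = 91.74 / 23.81 = 3.853 hr

3.853 hr


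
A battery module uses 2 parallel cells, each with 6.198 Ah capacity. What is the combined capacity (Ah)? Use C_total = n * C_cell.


C_total = 2 * 6.198 = 12.396 Ah

12.396 Ah


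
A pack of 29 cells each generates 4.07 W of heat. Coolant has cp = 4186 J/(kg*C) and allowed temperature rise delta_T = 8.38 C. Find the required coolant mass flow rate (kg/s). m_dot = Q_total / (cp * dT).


Step 1: Total heat Q = 29 * 4.07 W = 118.03 W
Step 2: denom = cp * dT = 4186 * 8.38 = 35079
Step 3: m_dot = 118.03 / 35079 = 0.003365 kg/s

0.003365 kg/s


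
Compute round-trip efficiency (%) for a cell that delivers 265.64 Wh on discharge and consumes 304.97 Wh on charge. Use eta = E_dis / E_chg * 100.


eta_e = E_dis / E_chg * 100 = 265.64 / 304.97 * 100 = 87.10%

87.10%


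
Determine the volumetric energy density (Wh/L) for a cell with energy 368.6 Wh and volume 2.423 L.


ED = E / V = 368.6 / 2.423 = 152.1 Wh/L

152.1 Wh/L


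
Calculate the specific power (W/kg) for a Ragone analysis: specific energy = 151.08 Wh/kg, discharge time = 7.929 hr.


Specific power = 151.08 Wh/kg / 7.929 hr = 19.05 W/kg

19.05 W/kg


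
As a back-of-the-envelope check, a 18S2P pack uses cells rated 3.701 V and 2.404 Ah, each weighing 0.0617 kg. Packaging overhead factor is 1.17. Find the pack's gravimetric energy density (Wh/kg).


Step 1: V_pack = 18 * 3.701 = 66.618 V
Step 2: C_pack = 2 * 2.404 = 4.808 Ah
Step 3: E_pack = V_pack * C_pack = 66.618 * 4.808 = 320.3 Wh
Step 4: m_pack = 18 * 2 * 0.0617 * 1.17 = 2.5988 kg
Step 5: ED = E_pack / m_pack = 320.3 / 2.5988 = 123.2 Wh/kg

123.2 Wh/kg


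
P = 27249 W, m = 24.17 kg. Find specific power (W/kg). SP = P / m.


SP = P / m = 27249 / 24.17 = 1127 W/kg

1127 W/kg


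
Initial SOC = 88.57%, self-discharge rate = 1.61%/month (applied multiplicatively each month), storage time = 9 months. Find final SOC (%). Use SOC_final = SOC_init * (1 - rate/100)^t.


decay = (1 - 1.61/100)^9 = 0.86409
SOC_final = 88.57 * 0.86409 = 76.53%

76.53%


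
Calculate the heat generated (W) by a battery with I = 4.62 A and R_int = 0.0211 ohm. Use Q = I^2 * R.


I^2 = 21.344
Q = 21.344 * 0.0211 = 0.4504 W

0.4504 W


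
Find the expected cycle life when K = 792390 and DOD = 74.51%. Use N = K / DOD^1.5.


Step 1: DOD^1.5 = 74.51^1.5 = 643.16
Step 2: N = 792390 / 643.16 = 1232 cycles

1232 cycles


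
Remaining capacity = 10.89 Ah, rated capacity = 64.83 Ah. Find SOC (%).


SOC = (remaining / total) * 100 = (10.89 / 64.83) * 100 = 16.80%

16.80%


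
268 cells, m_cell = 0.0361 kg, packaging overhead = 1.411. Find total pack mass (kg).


m_pack = n * m_cell * overhead = 268 * 0.0361 * 1.411 = 13.65 kg

13.65 kg


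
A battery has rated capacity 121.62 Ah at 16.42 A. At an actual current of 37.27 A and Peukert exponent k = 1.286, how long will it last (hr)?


t_rated = C / I_rated = 121.62 / 16.42 = 7.4068 hr
(I_rated/I)^k = (0.44057)^1.286 = 0.3485
t = t_rated * (I_rated/I)^k = 7.4068 * 0.3485 = 2.581 hr

2.581 hr


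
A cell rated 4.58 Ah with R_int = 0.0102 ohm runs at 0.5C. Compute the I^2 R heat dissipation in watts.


Step 1: I = C_rate * capacity = 0.5 * 4.58 = 2.29 A
Step 2: Q = I^2 * R = 2.29^2 * 0.0102 = 5.2441 * 0.0102 = 0.05349 W

0.05349 W


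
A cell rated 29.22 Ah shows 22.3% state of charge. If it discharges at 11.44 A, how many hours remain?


Step 1: remaining = SOC/100 * C_total = 22.3/100 * 29.22 = 6.5161 Ah
Step 2: t = remaining / I = 6.5161 / 11.44 = 0.5696 hr

0.5696 hr


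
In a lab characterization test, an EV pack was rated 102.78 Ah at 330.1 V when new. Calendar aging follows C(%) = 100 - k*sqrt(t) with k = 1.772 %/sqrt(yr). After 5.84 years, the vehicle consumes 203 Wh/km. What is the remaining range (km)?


Step 1: capacity retention = 100 - 1.772 * sqrt(5.84) = 100 - 1.772 * 2.4166 = 95.718%
Step 2: C_now = 102.78 * 95.718/100 = 98.379 Ah
Step 3: E_pack = V * C_now = 330.1 * 98.379 = 32475 Wh
Step 4: range = E_pack / consumption = 32475 / 203 = 160.0 km

160.0 km


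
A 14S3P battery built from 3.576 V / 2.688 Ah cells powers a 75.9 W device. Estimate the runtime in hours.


Step 1: E_pack = Ns * V_cell * Np * C_cell = 14 * 3.576 * 3 * 2.688 = 403.72 Wh
Step 2: t = E_pack / P = 403.72 / 75.9 = 5.319 hr

5.319 hr


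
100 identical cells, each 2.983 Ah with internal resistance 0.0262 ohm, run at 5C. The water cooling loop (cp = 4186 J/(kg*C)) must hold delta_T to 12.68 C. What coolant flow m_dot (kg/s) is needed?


Step 1: I = 5 * 2.983 = 14.915 A
Step 2: Q_cell = I^2 * R = 14.915^2 * 0.0262 = 5.8284 W
Step 3: Q_total = 100 * 5.8284 = 582.84 W
Step 4: m_dot = Q_total / (cp * dT) = 582.84 / (4186 * 12.68) = 0.01098 kg/s

0.01098 kg/s


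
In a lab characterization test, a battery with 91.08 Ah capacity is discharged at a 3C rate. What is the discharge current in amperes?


I = C_rate * capacity = 3 * 91.08 = 273.24 A

273.24 A


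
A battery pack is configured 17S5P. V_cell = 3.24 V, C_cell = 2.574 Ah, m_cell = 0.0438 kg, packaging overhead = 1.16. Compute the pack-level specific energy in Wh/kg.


Step 1: V_pack = 17 * 3.24 = 55.08 V
Step 2: C_pack = 5 * 2.574 = 12.87 Ah
Step 3: E_pack = V_pack * C_pack = 55.08 * 12.87 = 708.88 Wh
Step 4: m_pack = 17 * 5 * 0.0438 * 1.16 = 4.3187 kg
Step 5: ED = E_pack / m_pack = 708.88 / 4.3187 = 164.1 Wh/kg

164.1 Wh/kg


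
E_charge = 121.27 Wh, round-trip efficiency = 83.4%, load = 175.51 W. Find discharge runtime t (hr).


Step 1: E_discharge = eta/100 * E_charge = 83.4/100 * 121.27 = 101.14 Wh
Step 2: t = E_discharge / P = 101.14 / 175.51 = 0.5763 hr

0.5763 hr


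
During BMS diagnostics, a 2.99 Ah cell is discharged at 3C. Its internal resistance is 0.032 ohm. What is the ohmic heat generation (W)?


Step 1: I = C_rate * capacity = 3 * 2.99 = 8.97 A
Step 2: Q = I^2 * R = 8.97^2 * 0.032 = 80.461 * 0.032 = 2.575 W

2.575 W


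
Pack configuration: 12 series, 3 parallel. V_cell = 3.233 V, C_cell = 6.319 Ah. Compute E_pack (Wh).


V_pack = 12 * 3.233 = 38.796 V
C_pack = 3 * 6.319 = 18.957 Ah
E = V_pack * C_pack = 38.796 * 18.957 = 735.5 Wh

735.5 Wh


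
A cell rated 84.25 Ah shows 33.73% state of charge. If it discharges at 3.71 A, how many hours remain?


Step 1: remaining = SOC/100 * C_total = 33.73/100 * 84.25 = 28.418 Ah
Step 2: t = remaining / I = 28.418 / 3.71 = 7.660 hr

7.660 hr


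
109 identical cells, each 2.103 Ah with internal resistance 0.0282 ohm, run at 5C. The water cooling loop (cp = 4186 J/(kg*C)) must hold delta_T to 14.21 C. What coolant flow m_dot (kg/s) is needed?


Step 1: I = 5 * 2.103 = 10.515 A
Step 2: Q_cell = I^2 * R = 10.515^2 * 0.0282 = 3.1179 W
Step 3: Q_total = 109 * 3.1179 = 339.85 W
Step 4: m_dot = Q_total / (cp * dT) = 339.85 / (4186 * 14.21) = 0.005713 kg/s

0.005713 kg/s


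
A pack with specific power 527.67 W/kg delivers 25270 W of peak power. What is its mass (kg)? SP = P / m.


m = P / SP = 25270 / 527.67 = 47.89 kg

47.89 kg


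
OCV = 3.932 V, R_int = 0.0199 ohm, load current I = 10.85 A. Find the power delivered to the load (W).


Step 1: V_terminal = OCV - I*R = 3.932 - 10.85 * 0.0199 = 3.7161 V
Step 2: P_out = V_terminal * I = 3.7161 * 10.85 = 40.32 W

40.32 W


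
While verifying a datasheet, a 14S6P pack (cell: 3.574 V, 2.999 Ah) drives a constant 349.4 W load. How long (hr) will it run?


Step 1: E_pack = Ns * V_cell * Np * C_cell = 14 * 3.574 * 6 * 2.999 = 900.35 Wh
Step 2: t = E_pack / P = 900.35 / 349.4 = 2.577 hr

2.577 hr


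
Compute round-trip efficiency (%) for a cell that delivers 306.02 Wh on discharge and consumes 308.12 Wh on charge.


Round-trip efficiency = 306.02/308.12 * 100% = 99.32%

99.32%


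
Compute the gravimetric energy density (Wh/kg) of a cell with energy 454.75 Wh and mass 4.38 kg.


Specific energy = 454.75 Wh / 4.38 kg = 103.8 Wh/kg

103.8 Wh/kg


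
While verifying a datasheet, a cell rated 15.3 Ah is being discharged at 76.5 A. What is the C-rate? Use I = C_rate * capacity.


C_rate = I / capacity = 76.5 / 15.3 = 5C

5C


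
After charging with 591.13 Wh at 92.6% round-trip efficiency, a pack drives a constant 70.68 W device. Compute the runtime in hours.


Step 1: E_discharge = eta/100 * E_charge = 92.6/100 * 591.13 = 547.39 Wh
Step 2: t = E_discharge / P = 547.39 / 70.68 = 7.745 hr

7.745 hr


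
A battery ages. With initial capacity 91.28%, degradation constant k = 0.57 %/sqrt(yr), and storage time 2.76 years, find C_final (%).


sqrt(t) = sqrt(2.76) = 1.6613
C_final = 91.28 - 0.57 * 1.6613 = 90.33%

90.33%


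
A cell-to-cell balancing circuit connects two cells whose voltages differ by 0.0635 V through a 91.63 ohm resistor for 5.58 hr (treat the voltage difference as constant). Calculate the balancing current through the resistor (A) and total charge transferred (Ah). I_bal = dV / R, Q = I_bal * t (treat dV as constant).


I_bal = dV / R = 0.0635 / 91.63 = 6.9300e-04 A
Q = I_bal * t = 6.9300e-04 * 5.58 = 0.003867 Ah

I=6.9300e-04 A, Q=0.003867 Ah


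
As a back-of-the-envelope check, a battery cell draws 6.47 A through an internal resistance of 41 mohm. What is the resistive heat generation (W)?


Convert: R = 41 mohm = 0.041 ohm
Q = I^2 * R = 6.47^2 * 0.041 = 1.716 W

1.716 W


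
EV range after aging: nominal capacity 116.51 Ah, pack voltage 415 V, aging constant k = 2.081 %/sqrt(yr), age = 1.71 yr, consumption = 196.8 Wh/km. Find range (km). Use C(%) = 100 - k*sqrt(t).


Step 1: capacity retention = 100 - 2.081 * sqrt(1.71) = 100 - 2.081 * 1.3077 = 97.279%
Step 2: C_now = 116.51 * 97.279/100 = 113.34 Ah
Step 3: E_pack = V * C_now = 415 * 113.34 = 47036 Wh
Step 4: range = E_pack / consumption = 47036 / 196.8 = 239.0 km

239.0 km


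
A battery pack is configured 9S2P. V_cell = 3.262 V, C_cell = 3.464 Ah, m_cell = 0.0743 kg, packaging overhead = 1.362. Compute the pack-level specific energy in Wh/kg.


Step 1: V_pack = 9 * 3.262 = 29.358 V
Step 2: C_pack = 2 * 3.464 = 6.928 Ah
Step 3: E_pack = V_pack * C_pack = 29.358 * 6.928 = 203.39 Wh
Step 4: m_pack = 9 * 2 * 0.0743 * 1.362 = 1.8215 kg
Step 5: ED = E_pack / m_pack = 203.39 / 1.8215 = 111.7 Wh/kg

111.7 Wh/kg


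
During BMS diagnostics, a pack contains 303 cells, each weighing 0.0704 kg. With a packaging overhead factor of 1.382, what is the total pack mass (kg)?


m_pack = n * m_cell * overhead = 303 * 0.0704 * 1.382 = 29.48 kg

29.48 kg


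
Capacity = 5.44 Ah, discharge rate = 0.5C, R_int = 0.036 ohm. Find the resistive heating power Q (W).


Step 1: I = C_rate * capacity = 0.5 * 5.44 = 2.72 A
Step 2: Q = I^2 * R = 2.72^2 * 0.036 = 7.3984 * 0.036 = 0.2663 W

0.2663 W


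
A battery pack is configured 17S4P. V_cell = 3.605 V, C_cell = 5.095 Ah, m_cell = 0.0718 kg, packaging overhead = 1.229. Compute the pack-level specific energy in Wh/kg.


Step 1: V_pack = 17 * 3.605 = 61.285 V
Step 2: C_pack = 4 * 5.095 = 20.38 Ah
Step 3: E_pack = V_pack * C_pack = 61.285 * 20.38 = 1249 Wh
Step 4: m_pack = 17 * 4 * 0.0718 * 1.229 = 6.0005 kg
Step 5: ED = E_pack / m_pack = 1249 / 6.0005 = 208.1 Wh/kg

208.1 Wh/kg


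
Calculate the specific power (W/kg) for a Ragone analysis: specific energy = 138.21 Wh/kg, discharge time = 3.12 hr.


P_specific = E / t = 138.21 / 3.12 = 44.30 W/kg

44.30 W/kg


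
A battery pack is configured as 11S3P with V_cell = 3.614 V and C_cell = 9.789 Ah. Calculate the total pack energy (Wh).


E = Ns * Vcell * Np * Ccell = 11 * 3.614 * 3 * 9.789 = 1167 Wh

1167 Wh


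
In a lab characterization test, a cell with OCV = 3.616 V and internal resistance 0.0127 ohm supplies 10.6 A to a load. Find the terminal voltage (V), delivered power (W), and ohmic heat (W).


Step 1: V_terminal = OCV - I*R = 3.616 - 10.6 * 0.0127 = 3.4814 V
Step 2: P_out = V_terminal * I = 3.4814 * 10.6 = 36.90 W
Step 3: Q = I^2 * R = 10.6^2 * 0.0127 = 1.427 W

V=3.4814 V, P=36.90 W, Q=1.427 W


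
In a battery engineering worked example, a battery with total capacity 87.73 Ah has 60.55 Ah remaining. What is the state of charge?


SOC = (remaining / total) * 100 = (60.55 / 87.73) * 100 = 69.02%

69.02%


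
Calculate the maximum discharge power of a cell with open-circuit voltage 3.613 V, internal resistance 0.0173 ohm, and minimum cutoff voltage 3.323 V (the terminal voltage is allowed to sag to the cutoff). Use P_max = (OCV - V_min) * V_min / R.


dV = OCV - V_min = 0.29 V (so I_max = dV / R)
P_max = dV * V_min / R = 0.29 * 3.323 / 0.0173 = 55.70 W

55.70 W


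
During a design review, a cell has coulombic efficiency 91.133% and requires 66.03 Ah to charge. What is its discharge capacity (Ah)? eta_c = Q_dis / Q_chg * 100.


Q_dis = eta/100 * Q_chg = 91.133/100 * 66.03 = 60.18 Ah

60.18 Ah


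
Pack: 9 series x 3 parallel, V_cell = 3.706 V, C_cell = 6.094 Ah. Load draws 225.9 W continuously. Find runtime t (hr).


Step 1: E_pack = Ns * V_cell * Np * C_cell = 9 * 3.706 * 3 * 6.094 = 609.78 Wh
Step 2: t = E_pack / P = 609.78 / 225.9 = 2.699 hr

2.699 hr


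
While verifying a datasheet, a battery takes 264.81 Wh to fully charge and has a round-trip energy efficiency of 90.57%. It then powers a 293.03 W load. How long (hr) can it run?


Step 1: E_discharge = eta/100 * E_charge = 90.57/100 * 264.81 = 239.84 Wh
Step 2: t = E_discharge / P = 239.84 / 293.03 = 0.8185 hr

0.8185 hr


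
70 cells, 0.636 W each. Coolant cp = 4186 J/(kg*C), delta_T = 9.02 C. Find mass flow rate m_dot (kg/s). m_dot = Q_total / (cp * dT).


Step 1: Total heat Q = 70 * 0.636 W = 44.52 W
Step 2: denom = cp * dT = 4186 * 9.02 = 37758
Step 3: m_dot = 44.52 / 37758 = 0.001179 kg/s

0.001179 kg/s


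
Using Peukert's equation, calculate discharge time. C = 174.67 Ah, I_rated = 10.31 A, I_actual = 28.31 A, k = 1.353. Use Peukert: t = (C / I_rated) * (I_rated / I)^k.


t_rated = C / I_rated = 174.67 / 10.31 = 16.942 hr
(I_rated/I)^k = (0.36418)^1.353 = 0.25495
t = t_rated * (I_rated/I)^k = 16.942 * 0.25495 = 4.319 hr

4.319 hr


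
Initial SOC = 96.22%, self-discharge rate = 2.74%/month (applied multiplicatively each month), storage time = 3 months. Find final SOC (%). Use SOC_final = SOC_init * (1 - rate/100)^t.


Monthly retention factor = 1 - 2.74/100 = 0.9726
Over 3 months: factor^3 = 0.92003
SOC_final = 96.22 * 0.92003 = 88.53%

88.53%


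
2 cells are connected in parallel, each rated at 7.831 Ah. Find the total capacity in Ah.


C_total = 2 * 7.831 = 15.662 Ah

15.662 Ah


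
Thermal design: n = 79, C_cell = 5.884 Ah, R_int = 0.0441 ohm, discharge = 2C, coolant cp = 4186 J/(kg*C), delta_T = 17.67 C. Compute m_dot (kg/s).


Step 1: I = 2 * 5.884 = 11.768 A
Step 2: Q_cell = I^2 * R = 11.768^2 * 0.0441 = 6.1072 W
Step 3: Q_total = 79 * 6.1072 = 482.47 W
Step 4: m_dot = Q_total / (cp * dT) = 482.47 / (4186 * 17.67) = 0.006523 kg/s

0.006523 kg/s


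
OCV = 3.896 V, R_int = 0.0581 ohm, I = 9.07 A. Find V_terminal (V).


IR drop = 9.07 * 0.0581 = 0.52697 V
V = 3.896 - 0.52697 = 3.369 V

3.369 V


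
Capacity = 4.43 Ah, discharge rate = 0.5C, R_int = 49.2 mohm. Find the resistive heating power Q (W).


Convert: R = 49.2 mohm = 0.0492 ohm
Step 1: I = C_rate * capacity = 0.5 * 4.43 = 2.215 A
Step 2: Q = I^2 * R = 2.215^2 * 0.0492 = 4.9062 * 0.0492 = 0.2414 W

0.2414 W


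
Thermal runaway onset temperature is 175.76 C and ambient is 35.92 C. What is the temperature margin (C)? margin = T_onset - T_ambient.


margin = T_onset - T_ambient = 175.76 - 35.92 = 139.84 C

139.84 C


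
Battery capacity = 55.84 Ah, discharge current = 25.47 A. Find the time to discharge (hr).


t = capacity / current = 55.84 / 25.47 = 2.192 hr

2.192 hr


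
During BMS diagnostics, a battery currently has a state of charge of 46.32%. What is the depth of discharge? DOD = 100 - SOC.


Complement of SOC: DOD = 100% - 46.32% = 53.68%

53.68%


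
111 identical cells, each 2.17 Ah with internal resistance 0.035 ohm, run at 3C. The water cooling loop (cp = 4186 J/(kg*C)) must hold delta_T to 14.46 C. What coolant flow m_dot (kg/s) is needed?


Step 1: I = 3 * 2.17 = 6.51 A
Step 2: Q_cell = I^2 * R = 6.51^2 * 0.035 = 1.4833 W
Step 3: Q_total = 111 * 1.4833 = 164.65 W
Step 4: m_dot = Q_total / (cp * dT) = 164.65 / (4186 * 14.46) = 0.002720 kg/s

0.002720 kg/s


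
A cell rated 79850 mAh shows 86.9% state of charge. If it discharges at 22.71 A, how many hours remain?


Convert: C_total = 79850 mAh = 79.85 Ah
Step 1: remaining = SOC/100 * C_total = 86.9/100 * 79.85 = 69.39 Ah
Step 2: t = remaining / I = 69.39 / 22.71 = 3.055 hr

3.055 hr


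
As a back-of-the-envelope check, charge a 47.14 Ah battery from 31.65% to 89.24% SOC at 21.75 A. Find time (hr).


delta_Ah = 47.14 * (89.24 - 31.65) / 100 = 27.148 Ah
t = delta_Ah / I = 27.148 / 21.75 = 1.248 hr

1.248 hr


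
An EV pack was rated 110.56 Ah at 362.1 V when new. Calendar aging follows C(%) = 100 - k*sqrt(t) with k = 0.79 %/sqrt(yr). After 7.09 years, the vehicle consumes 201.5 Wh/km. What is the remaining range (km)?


Step 1: capacity retention = 100 - 0.79 * sqrt(7.09) = 100 - 0.79 * 2.6627 = 97.896%
Step 2: C_now = 110.56 * 97.896/100 = 108.23 Ah
Step 3: E_pack = V * C_now = 362.1 * 108.23 = 39190 Wh
Step 4: range = E_pack / consumption = 39190 / 201.5 = 194.5 km

194.5 km


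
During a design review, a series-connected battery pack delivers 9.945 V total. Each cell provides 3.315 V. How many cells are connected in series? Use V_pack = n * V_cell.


Rearranging: n = V_pack / V_cell = 9.945 / 3.315 = 3 cells

3


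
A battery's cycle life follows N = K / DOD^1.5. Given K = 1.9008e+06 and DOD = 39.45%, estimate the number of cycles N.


Step 1: DOD^1.5 = 39.45^1.5 = 247.78
Step 2: N = 1.9008e+06 / 247.78 = 7671 cycles

7671 cycles


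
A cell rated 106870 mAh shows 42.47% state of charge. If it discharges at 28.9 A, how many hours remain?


Convert: C_total = 106870 mAh = 106.87 Ah
Step 1: remaining = SOC/100 * C_total = 42.47/100 * 106.87 = 45.388 Ah
Step 2: t = remaining / I = 45.388 / 28.9 = 1.571 hr

1.571 hr


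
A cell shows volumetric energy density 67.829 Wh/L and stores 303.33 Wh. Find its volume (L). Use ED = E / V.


V = E / ED = 303.33 / 67.829 = 4.472 L

4.472 L


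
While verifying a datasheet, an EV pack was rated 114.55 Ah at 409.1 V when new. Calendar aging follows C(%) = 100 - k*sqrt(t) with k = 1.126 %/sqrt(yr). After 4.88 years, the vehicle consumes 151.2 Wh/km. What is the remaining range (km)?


Step 1: capacity retention = 100 - 1.126 * sqrt(4.88) = 100 - 1.126 * 2.2091 = 97.513%
Step 2: C_now = 114.55 * 97.513/100 = 111.7 Ah
Step 3: E_pack = V * C_now = 409.1 * 111.7 = 45696 Wh
Step 4: range = E_pack / consumption = 45696 / 151.2 = 302.2 km

302.2 km


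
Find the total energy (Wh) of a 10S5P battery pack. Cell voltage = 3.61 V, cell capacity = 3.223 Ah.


E = Ns * Vcell * Np * Ccell = 10 * 3.61 * 5 * 3.223 = 581.8 Wh

581.8 Wh


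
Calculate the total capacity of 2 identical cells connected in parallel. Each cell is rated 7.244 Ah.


C_total = 2 * 7.244 = 14.488 Ah

14.488 Ah


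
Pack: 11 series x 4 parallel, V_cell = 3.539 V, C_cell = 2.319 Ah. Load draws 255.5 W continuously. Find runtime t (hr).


Step 1: E_pack = Ns * V_cell * Np * C_cell = 11 * 3.539 * 4 * 2.319 = 361.11 Wh
Step 2: t = E_pack / P = 361.11 / 255.5 = 1.413 hr

1.413 hr


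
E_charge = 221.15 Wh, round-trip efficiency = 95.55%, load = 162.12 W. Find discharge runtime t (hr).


Step 1: E_discharge = eta/100 * E_charge = 95.55/100 * 221.15 = 211.31 Wh
Step 2: t = E_discharge / P = 211.31 / 162.12 = 1.303 hr

1.303 hr


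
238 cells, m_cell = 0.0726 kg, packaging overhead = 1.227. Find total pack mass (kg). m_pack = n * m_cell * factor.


m_pack = n * m_cell * overhead = 238 * 0.0726 * 1.227 = 21.20 kg

21.20 kg


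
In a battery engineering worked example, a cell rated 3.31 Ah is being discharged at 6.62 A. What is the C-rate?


Rearranging: C_rate = 6.62 / 3.31 = 2C

2C


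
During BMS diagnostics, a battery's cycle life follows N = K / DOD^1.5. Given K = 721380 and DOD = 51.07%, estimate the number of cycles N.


Step 1: DOD^1.5 = 51.07^1.5 = 364.96
Step 2: N = 721380 / 364.96 = 1977 cycles

1977 cycles


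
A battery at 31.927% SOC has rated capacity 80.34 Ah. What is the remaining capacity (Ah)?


remaining = SOC / 100 * total = 31.927 / 100 * 80.34 = 25.65 Ah

25.65 Ah


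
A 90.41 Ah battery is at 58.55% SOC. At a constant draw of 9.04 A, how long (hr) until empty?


Step 1: remaining = SOC/100 * C_total = 58.55/100 * 90.41 = 52.935 Ah
Step 2: t = remaining / I = 52.935 / 9.04 = 5.856 hr

5.856 hr


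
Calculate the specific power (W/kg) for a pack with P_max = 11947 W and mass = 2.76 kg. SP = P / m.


Specific power = 11947 W / 2.76 kg = 4329 W/kg

4329 W/kg


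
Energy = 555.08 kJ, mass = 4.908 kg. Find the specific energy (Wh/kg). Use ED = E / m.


Convert: E = 555.08 kJ = 154.19 Wh
ED = E / m = 154.19 / 4.908 = 31.42 Wh/kg

31.42 Wh/kg


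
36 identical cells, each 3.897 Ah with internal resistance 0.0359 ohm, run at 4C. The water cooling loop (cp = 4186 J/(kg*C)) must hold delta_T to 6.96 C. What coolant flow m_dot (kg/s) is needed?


Step 1: I = 4 * 3.897 = 15.588 A
Step 2: Q_cell = I^2 * R = 15.588^2 * 0.0359 = 8.7232 W
Step 3: Q_total = 36 * 8.7232 = 314.04 W
Step 4: m_dot = Q_total / (cp * dT) = 314.04 / (4186 * 6.96) = 0.01078 kg/s

0.01078 kg/s


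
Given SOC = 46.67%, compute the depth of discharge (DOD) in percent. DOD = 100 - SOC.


Complement of SOC: DOD = 100% - 46.67% = 53.33%

53.33%


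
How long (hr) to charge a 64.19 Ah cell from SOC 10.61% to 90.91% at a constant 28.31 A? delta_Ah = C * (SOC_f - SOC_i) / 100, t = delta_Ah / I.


delta_Ah = 64.19 * (90.91 - 10.61) / 100 = 51.545 Ah
t = delta_Ah / I = 51.545 / 28.31 = 1.821 hr

1.821 hr


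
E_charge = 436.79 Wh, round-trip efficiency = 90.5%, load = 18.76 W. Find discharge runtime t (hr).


Step 1: E_discharge = eta/100 * E_charge = 90.5/100 * 436.79 = 395.29 Wh
Step 2: t = E_discharge / P = 395.29 / 18.76 = 21.07 hr

21.07 hr
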